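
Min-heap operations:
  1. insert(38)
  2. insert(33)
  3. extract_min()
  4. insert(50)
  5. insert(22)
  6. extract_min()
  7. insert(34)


insert(38) -> [38]
insert(33) -> [33, 38]
extract_min()->33, [38]
insert(50) -> [38, 50]
insert(22) -> [22, 50, 38]
extract_min()->22, [38, 50]
insert(34) -> [34, 50, 38]

Final heap: [34, 50, 38]


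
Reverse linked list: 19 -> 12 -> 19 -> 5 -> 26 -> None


Step 1: curr=19, set curr.next=prev(None) | reversed so far: 19
Step 2: curr=12, set curr.next=prev(19) | reversed so far: 12 -> 19
Step 3: curr=19, set curr.next=prev(12) | reversed so far: 19 -> 12 -> 19
Step 4: curr=5, set curr.next=prev(19) | reversed so far: 5 -> 19 -> 12 -> 19
Step 5: curr=26, set curr.next=prev(5) | reversed so far: 26 -> 5 -> 19 -> 12 -> 19

26 -> 5 -> 19 -> 12 -> 19 -> None


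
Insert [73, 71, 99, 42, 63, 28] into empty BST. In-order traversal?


Insert 73: root
Insert 71: L from 73
Insert 99: R from 73
Insert 42: L from 73 -> L from 71
Insert 63: L from 73 -> L from 71 -> R from 42
Insert 28: L from 73 -> L from 71 -> L from 42

In-order: [28, 42, 63, 71, 73, 99]


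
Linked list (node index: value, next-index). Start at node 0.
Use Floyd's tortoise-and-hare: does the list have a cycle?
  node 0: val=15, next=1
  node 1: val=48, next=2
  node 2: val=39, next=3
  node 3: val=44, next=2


Floyd's tortoise (slow, +1) and hare (fast, +2):
  init: slow=0, fast=0
  step 1: slow=1, fast=2
  step 2: slow=2, fast=2
  slow == fast at node 2: cycle detected

Cycle: yes


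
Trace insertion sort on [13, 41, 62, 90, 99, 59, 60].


Initial: [13, 41, 62, 90, 99, 59, 60]
Insert 41: [13, 41, 62, 90, 99, 59, 60]
Insert 62: [13, 41, 62, 90, 99, 59, 60]
Insert 90: [13, 41, 62, 90, 99, 59, 60]
Insert 99: [13, 41, 62, 90, 99, 59, 60]
Insert 59: [13, 41, 59, 62, 90, 99, 60]
Insert 60: [13, 41, 59, 60, 62, 90, 99]

Sorted: [13, 41, 59, 60, 62, 90, 99]


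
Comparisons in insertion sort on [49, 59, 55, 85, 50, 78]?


Algorithm: insertion sort
Input: [49, 59, 55, 85, 50, 78]
Sorted: [49, 50, 55, 59, 78, 85]

10


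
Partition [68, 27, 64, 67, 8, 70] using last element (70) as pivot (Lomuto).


Pivot: 70
  68 <= 70: advance i (no swap)
  27 <= 70: advance i (no swap)
  64 <= 70: advance i (no swap)
  67 <= 70: advance i (no swap)
  8 <= 70: advance i (no swap)
Place pivot at 5: [68, 27, 64, 67, 8, 70]

Partitioned: [68, 27, 64, 67, 8, 70]


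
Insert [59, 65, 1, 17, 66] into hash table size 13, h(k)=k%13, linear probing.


Insert 59: h=7 -> slot 7
Insert 65: h=0 -> slot 0
Insert 1: h=1 -> slot 1
Insert 17: h=4 -> slot 4
Insert 66: h=1, 1 probes -> slot 2

Table: [65, 1, 66, None, 17, None, None, 59, None, None, None, None, None]


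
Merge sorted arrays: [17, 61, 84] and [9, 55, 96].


Take 9 from B
Take 17 from A
Take 55 from B
Take 61 from A
Take 84 from A

Merged: [9, 17, 55, 61, 84, 96]


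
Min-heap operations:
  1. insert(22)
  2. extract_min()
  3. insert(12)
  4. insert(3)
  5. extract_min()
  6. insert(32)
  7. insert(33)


insert(22) -> [22]
extract_min()->22, []
insert(12) -> [12]
insert(3) -> [3, 12]
extract_min()->3, [12]
insert(32) -> [12, 32]
insert(33) -> [12, 32, 33]

Final heap: [12, 32, 33]


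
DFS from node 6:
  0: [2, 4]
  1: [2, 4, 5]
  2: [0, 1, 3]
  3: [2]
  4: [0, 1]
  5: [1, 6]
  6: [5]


Visit 6, push [5]
Visit 5, push [1]
Visit 1, push [4, 2]
Visit 2, push [3, 0]
Visit 0, push [4]
Visit 4, push []
Visit 3, push []

DFS order: [6, 5, 1, 2, 0, 4, 3]


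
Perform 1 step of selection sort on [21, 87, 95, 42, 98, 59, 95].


Initial: [21, 87, 95, 42, 98, 59, 95]
Step 1: min=21 at 0
  Swap: [21, 87, 95, 42, 98, 59, 95]

After 1 step: [21, 87, 95, 42, 98, 59, 95]


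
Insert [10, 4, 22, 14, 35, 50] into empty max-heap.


Insert 10: [10]
Insert 4: [10, 4]
Insert 22: [22, 4, 10]
Insert 14: [22, 14, 10, 4]
Insert 35: [35, 22, 10, 4, 14]
Insert 50: [50, 22, 35, 4, 14, 10]

Final heap: [50, 22, 35, 4, 14, 10]


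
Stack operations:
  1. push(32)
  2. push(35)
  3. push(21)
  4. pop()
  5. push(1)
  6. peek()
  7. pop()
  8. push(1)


push(32) -> [32]
push(35) -> [32, 35]
push(21) -> [32, 35, 21]
pop()->21, [32, 35]
push(1) -> [32, 35, 1]
peek()->1
pop()->1, [32, 35]
push(1) -> [32, 35, 1]

Final stack: [32, 35, 1]


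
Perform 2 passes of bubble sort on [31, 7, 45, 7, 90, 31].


Initial: [31, 7, 45, 7, 90, 31]
Pass 1: [7, 31, 7, 45, 31, 90] (3 swaps)
Pass 2: [7, 7, 31, 31, 45, 90] (2 swaps)

After 2 passes: [7, 7, 31, 31, 45, 90]


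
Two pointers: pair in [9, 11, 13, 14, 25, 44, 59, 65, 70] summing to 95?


lo=0(9)+hi=8(70)=79
lo=1(11)+hi=8(70)=81
lo=2(13)+hi=8(70)=83
lo=3(14)+hi=8(70)=84
lo=4(25)+hi=8(70)=95

Yes: 25+70=95


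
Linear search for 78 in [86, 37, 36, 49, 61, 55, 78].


i=0: 86!=78
i=1: 37!=78
i=2: 36!=78
i=3: 49!=78
i=4: 61!=78
i=5: 55!=78
i=6: 78==78 found!

Found at 6, 7 comps


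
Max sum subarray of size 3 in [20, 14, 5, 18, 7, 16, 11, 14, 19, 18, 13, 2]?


[0:3]: 39
[1:4]: 37
[2:5]: 30
[3:6]: 41
[4:7]: 34
[5:8]: 41
[6:9]: 44
[7:10]: 51
[8:11]: 50
[9:12]: 33

Max: 51 at [7:10]


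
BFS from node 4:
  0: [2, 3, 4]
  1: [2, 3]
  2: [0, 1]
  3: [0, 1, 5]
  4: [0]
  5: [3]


Visit 4, enqueue [0]
Visit 0, enqueue [2, 3]
Visit 2, enqueue [1]
Visit 3, enqueue [5]
Visit 1, enqueue []
Visit 5, enqueue []

BFS order: [4, 0, 2, 3, 1, 5]


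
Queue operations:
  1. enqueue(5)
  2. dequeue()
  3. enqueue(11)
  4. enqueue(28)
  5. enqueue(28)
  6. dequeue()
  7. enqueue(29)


enqueue(5) -> [5]
dequeue()->5, []
enqueue(11) -> [11]
enqueue(28) -> [11, 28]
enqueue(28) -> [11, 28, 28]
dequeue()->11, [28, 28]
enqueue(29) -> [28, 28, 29]

Final queue: [28, 28, 29]


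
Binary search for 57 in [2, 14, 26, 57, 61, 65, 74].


Step 1: lo=0, hi=6, mid=3, val=57

Found at index 3


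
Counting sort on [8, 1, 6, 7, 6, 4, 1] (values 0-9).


Input: [8, 1, 6, 7, 6, 4, 1]
Counts: [0, 2, 0, 0, 1, 0, 2, 1, 1, 0]

Sorted: [1, 1, 4, 6, 6, 7, 8]


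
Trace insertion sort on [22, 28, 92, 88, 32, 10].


Initial: [22, 28, 92, 88, 32, 10]
Insert 28: [22, 28, 92, 88, 32, 10]
Insert 92: [22, 28, 92, 88, 32, 10]
Insert 88: [22, 28, 88, 92, 32, 10]
Insert 32: [22, 28, 32, 88, 92, 10]
Insert 10: [10, 22, 28, 32, 88, 92]

Sorted: [10, 22, 28, 32, 88, 92]


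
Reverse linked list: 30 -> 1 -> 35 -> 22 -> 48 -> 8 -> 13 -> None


Step 1: curr=30, set curr.next=prev(None) | reversed so far: 30
Step 2: curr=1, set curr.next=prev(30) | reversed so far: 1 -> 30
Step 3: curr=35, set curr.next=prev(1) | reversed so far: 35 -> 1 -> 30
Step 4: curr=22, set curr.next=prev(35) | reversed so far: 22 -> 35 -> 1 -> 30
Step 5: curr=48, set curr.next=prev(22) | reversed so far: 48 -> 22 -> 35 -> 1 -> 30
Step 6: curr=8, set curr.next=prev(48) | reversed so far: 8 -> 48 -> 22 -> 35 -> 1 -> 30
Step 7: curr=13, set curr.next=prev(8) | reversed so far: 13 -> 8 -> 48 -> 22 -> 35 -> 1 -> 30

13 -> 8 -> 48 -> 22 -> 35 -> 1 -> 30 -> None


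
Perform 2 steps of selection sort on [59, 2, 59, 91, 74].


Initial: [59, 2, 59, 91, 74]
Step 1: min=2 at 1
  Swap: [2, 59, 59, 91, 74]
Step 2: min=59 at 1
  Swap: [2, 59, 59, 91, 74]

After 2 steps: [2, 59, 59, 91, 74]


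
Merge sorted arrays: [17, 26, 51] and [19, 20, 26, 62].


Take 17 from A
Take 19 from B
Take 20 from B
Take 26 from A
Take 26 from B
Take 51 from A

Merged: [17, 19, 20, 26, 26, 51, 62]


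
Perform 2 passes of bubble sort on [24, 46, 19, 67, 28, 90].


Initial: [24, 46, 19, 67, 28, 90]
Pass 1: [24, 19, 46, 28, 67, 90] (2 swaps)
Pass 2: [19, 24, 28, 46, 67, 90] (2 swaps)

After 2 passes: [19, 24, 28, 46, 67, 90]


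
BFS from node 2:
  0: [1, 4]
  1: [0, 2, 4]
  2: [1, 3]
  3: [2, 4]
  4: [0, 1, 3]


Visit 2, enqueue [1, 3]
Visit 1, enqueue [0, 4]
Visit 3, enqueue []
Visit 0, enqueue []
Visit 4, enqueue []

BFS order: [2, 1, 3, 0, 4]


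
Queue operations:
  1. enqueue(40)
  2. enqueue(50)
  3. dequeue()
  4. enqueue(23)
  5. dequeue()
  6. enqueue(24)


enqueue(40) -> [40]
enqueue(50) -> [40, 50]
dequeue()->40, [50]
enqueue(23) -> [50, 23]
dequeue()->50, [23]
enqueue(24) -> [23, 24]

Final queue: [23, 24]


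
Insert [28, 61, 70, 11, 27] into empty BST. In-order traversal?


Insert 28: root
Insert 61: R from 28
Insert 70: R from 28 -> R from 61
Insert 11: L from 28
Insert 27: L from 28 -> R from 11

In-order: [11, 27, 28, 61, 70]


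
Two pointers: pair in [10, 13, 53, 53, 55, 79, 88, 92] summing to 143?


lo=0(10)+hi=7(92)=102
lo=1(13)+hi=7(92)=105
lo=2(53)+hi=7(92)=145
lo=2(53)+hi=6(88)=141
lo=3(53)+hi=6(88)=141
lo=4(55)+hi=6(88)=143

Yes: 55+88=143


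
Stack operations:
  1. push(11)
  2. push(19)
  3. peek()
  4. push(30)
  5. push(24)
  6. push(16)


push(11) -> [11]
push(19) -> [11, 19]
peek()->19
push(30) -> [11, 19, 30]
push(24) -> [11, 19, 30, 24]
push(16) -> [11, 19, 30, 24, 16]

Final stack: [11, 19, 30, 24, 16]


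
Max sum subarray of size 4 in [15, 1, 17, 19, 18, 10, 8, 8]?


[0:4]: 52
[1:5]: 55
[2:6]: 64
[3:7]: 55
[4:8]: 44

Max: 64 at [2:6]


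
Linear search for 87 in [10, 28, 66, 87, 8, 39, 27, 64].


i=0: 10!=87
i=1: 28!=87
i=2: 66!=87
i=3: 87==87 found!

Found at 3, 4 comps


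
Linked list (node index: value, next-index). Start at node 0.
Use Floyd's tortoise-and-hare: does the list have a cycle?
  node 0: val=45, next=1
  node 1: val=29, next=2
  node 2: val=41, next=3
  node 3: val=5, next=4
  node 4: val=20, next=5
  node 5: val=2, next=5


Floyd's tortoise (slow, +1) and hare (fast, +2):
  init: slow=0, fast=0
  step 1: slow=1, fast=2
  step 2: slow=2, fast=4
  step 3: slow=3, fast=5
  step 4: slow=4, fast=5
  step 5: slow=5, fast=5
  slow == fast at node 5: cycle detected

Cycle: yes


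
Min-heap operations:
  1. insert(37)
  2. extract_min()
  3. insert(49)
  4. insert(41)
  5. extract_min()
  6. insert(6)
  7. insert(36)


insert(37) -> [37]
extract_min()->37, []
insert(49) -> [49]
insert(41) -> [41, 49]
extract_min()->41, [49]
insert(6) -> [6, 49]
insert(36) -> [6, 49, 36]

Final heap: [6, 49, 36]


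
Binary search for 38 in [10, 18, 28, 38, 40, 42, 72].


Step 1: lo=0, hi=6, mid=3, val=38

Found at index 3


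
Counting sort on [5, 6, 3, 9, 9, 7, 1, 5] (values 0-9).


Input: [5, 6, 3, 9, 9, 7, 1, 5]
Counts: [0, 1, 0, 1, 0, 2, 1, 1, 0, 2]

Sorted: [1, 3, 5, 5, 6, 7, 9, 9]


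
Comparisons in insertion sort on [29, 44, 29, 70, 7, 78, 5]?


Algorithm: insertion sort
Input: [29, 44, 29, 70, 7, 78, 5]
Sorted: [5, 7, 29, 29, 44, 70, 78]

15


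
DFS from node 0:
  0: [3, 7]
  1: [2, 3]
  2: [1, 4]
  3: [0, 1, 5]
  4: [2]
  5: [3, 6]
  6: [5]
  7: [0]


Visit 0, push [7, 3]
Visit 3, push [5, 1]
Visit 1, push [2]
Visit 2, push [4]
Visit 4, push []
Visit 5, push [6]
Visit 6, push []
Visit 7, push []

DFS order: [0, 3, 1, 2, 4, 5, 6, 7]


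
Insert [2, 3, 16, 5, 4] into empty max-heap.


Insert 2: [2]
Insert 3: [3, 2]
Insert 16: [16, 2, 3]
Insert 5: [16, 5, 3, 2]
Insert 4: [16, 5, 3, 2, 4]

Final heap: [16, 5, 3, 2, 4]


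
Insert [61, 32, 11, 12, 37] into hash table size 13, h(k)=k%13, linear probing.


Insert 61: h=9 -> slot 9
Insert 32: h=6 -> slot 6
Insert 11: h=11 -> slot 11
Insert 12: h=12 -> slot 12
Insert 37: h=11, 2 probes -> slot 0

Table: [37, None, None, None, None, None, 32, None, None, 61, None, 11, 12]


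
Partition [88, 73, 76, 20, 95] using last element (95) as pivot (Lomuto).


Pivot: 95
  88 <= 95: advance i (no swap)
  73 <= 95: advance i (no swap)
  76 <= 95: advance i (no swap)
  20 <= 95: advance i (no swap)
Place pivot at 4: [88, 73, 76, 20, 95]

Partitioned: [88, 73, 76, 20, 95]


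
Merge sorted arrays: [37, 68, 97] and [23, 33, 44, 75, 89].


Take 23 from B
Take 33 from B
Take 37 from A
Take 44 from B
Take 68 from A
Take 75 from B
Take 89 from B

Merged: [23, 33, 37, 44, 68, 75, 89, 97]


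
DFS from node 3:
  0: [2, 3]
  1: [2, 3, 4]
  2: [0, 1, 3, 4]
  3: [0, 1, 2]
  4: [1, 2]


Visit 3, push [2, 1, 0]
Visit 0, push [2]
Visit 2, push [4, 1]
Visit 1, push [4]
Visit 4, push []

DFS order: [3, 0, 2, 1, 4]


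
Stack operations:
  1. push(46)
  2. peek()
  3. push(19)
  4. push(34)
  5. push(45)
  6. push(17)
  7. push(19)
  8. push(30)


push(46) -> [46]
peek()->46
push(19) -> [46, 19]
push(34) -> [46, 19, 34]
push(45) -> [46, 19, 34, 45]
push(17) -> [46, 19, 34, 45, 17]
push(19) -> [46, 19, 34, 45, 17, 19]
push(30) -> [46, 19, 34, 45, 17, 19, 30]

Final stack: [46, 19, 34, 45, 17, 19, 30]


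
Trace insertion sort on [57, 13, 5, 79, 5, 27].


Initial: [57, 13, 5, 79, 5, 27]
Insert 13: [13, 57, 5, 79, 5, 27]
Insert 5: [5, 13, 57, 79, 5, 27]
Insert 79: [5, 13, 57, 79, 5, 27]
Insert 5: [5, 5, 13, 57, 79, 27]
Insert 27: [5, 5, 13, 27, 57, 79]

Sorted: [5, 5, 13, 27, 57, 79]


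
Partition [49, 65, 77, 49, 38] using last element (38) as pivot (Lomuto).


Pivot: 38
Place pivot at 0: [38, 65, 77, 49, 49]

Partitioned: [38, 65, 77, 49, 49]


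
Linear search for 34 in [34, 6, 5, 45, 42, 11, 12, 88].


i=0: 34==34 found!

Found at 0, 1 comps


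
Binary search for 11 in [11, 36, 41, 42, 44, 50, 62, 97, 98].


Step 1: lo=0, hi=8, mid=4, val=44
Step 2: lo=0, hi=3, mid=1, val=36
Step 3: lo=0, hi=0, mid=0, val=11

Found at index 0


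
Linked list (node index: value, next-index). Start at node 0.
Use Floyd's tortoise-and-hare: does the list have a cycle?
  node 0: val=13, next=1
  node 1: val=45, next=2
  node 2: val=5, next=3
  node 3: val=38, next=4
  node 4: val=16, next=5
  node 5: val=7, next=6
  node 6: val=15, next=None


Floyd's tortoise (slow, +1) and hare (fast, +2):
  init: slow=0, fast=0
  step 1: slow=1, fast=2
  step 2: slow=2, fast=4
  step 3: slow=3, fast=6
  step 4: fast -> None, no cycle

Cycle: no


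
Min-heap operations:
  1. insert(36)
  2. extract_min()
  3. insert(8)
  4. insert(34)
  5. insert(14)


insert(36) -> [36]
extract_min()->36, []
insert(8) -> [8]
insert(34) -> [8, 34]
insert(14) -> [8, 34, 14]

Final heap: [8, 34, 14]


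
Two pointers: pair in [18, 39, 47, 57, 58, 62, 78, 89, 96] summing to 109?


lo=0(18)+hi=8(96)=114
lo=0(18)+hi=7(89)=107
lo=1(39)+hi=7(89)=128
lo=1(39)+hi=6(78)=117
lo=1(39)+hi=5(62)=101
lo=2(47)+hi=5(62)=109

Yes: 47+62=109


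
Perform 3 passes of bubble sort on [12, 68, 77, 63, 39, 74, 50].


Initial: [12, 68, 77, 63, 39, 74, 50]
Pass 1: [12, 68, 63, 39, 74, 50, 77] (4 swaps)
Pass 2: [12, 63, 39, 68, 50, 74, 77] (3 swaps)
Pass 3: [12, 39, 63, 50, 68, 74, 77] (2 swaps)

After 3 passes: [12, 39, 63, 50, 68, 74, 77]


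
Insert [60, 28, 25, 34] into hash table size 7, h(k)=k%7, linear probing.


Insert 60: h=4 -> slot 4
Insert 28: h=0 -> slot 0
Insert 25: h=4, 1 probes -> slot 5
Insert 34: h=6 -> slot 6

Table: [28, None, None, None, 60, 25, 34]


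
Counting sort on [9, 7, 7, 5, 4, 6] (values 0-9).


Input: [9, 7, 7, 5, 4, 6]
Counts: [0, 0, 0, 0, 1, 1, 1, 2, 0, 1]

Sorted: [4, 5, 6, 7, 7, 9]


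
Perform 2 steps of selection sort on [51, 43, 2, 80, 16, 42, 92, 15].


Initial: [51, 43, 2, 80, 16, 42, 92, 15]
Step 1: min=2 at 2
  Swap: [2, 43, 51, 80, 16, 42, 92, 15]
Step 2: min=15 at 7
  Swap: [2, 15, 51, 80, 16, 42, 92, 43]

After 2 steps: [2, 15, 51, 80, 16, 42, 92, 43]


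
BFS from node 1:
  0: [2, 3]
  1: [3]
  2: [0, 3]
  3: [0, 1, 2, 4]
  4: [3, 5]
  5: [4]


Visit 1, enqueue [3]
Visit 3, enqueue [0, 2, 4]
Visit 0, enqueue []
Visit 2, enqueue []
Visit 4, enqueue [5]
Visit 5, enqueue []

BFS order: [1, 3, 0, 2, 4, 5]


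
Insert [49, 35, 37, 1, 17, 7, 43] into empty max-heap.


Insert 49: [49]
Insert 35: [49, 35]
Insert 37: [49, 35, 37]
Insert 1: [49, 35, 37, 1]
Insert 17: [49, 35, 37, 1, 17]
Insert 7: [49, 35, 37, 1, 17, 7]
Insert 43: [49, 35, 43, 1, 17, 7, 37]

Final heap: [49, 35, 43, 1, 17, 7, 37]


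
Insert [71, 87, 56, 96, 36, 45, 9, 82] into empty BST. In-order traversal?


Insert 71: root
Insert 87: R from 71
Insert 56: L from 71
Insert 96: R from 71 -> R from 87
Insert 36: L from 71 -> L from 56
Insert 45: L from 71 -> L from 56 -> R from 36
Insert 9: L from 71 -> L from 56 -> L from 36
Insert 82: R from 71 -> L from 87

In-order: [9, 36, 45, 56, 71, 82, 87, 96]


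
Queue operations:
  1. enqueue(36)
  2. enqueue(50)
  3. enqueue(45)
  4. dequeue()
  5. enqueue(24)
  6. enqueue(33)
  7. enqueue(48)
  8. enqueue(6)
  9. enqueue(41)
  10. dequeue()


enqueue(36) -> [36]
enqueue(50) -> [36, 50]
enqueue(45) -> [36, 50, 45]
dequeue()->36, [50, 45]
enqueue(24) -> [50, 45, 24]
enqueue(33) -> [50, 45, 24, 33]
enqueue(48) -> [50, 45, 24, 33, 48]
enqueue(6) -> [50, 45, 24, 33, 48, 6]
enqueue(41) -> [50, 45, 24, 33, 48, 6, 41]
dequeue()->50, [45, 24, 33, 48, 6, 41]

Final queue: [45, 24, 33, 48, 6, 41]


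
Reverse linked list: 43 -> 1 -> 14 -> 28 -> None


Step 1: curr=43, set curr.next=prev(None) | reversed so far: 43
Step 2: curr=1, set curr.next=prev(43) | reversed so far: 1 -> 43
Step 3: curr=14, set curr.next=prev(1) | reversed so far: 14 -> 1 -> 43
Step 4: curr=28, set curr.next=prev(14) | reversed so far: 28 -> 14 -> 1 -> 43

28 -> 14 -> 1 -> 43 -> None


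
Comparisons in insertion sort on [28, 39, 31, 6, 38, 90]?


Algorithm: insertion sort
Input: [28, 39, 31, 6, 38, 90]
Sorted: [6, 28, 31, 38, 39, 90]

9


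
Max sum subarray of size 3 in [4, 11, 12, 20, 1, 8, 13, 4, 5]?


[0:3]: 27
[1:4]: 43
[2:5]: 33
[3:6]: 29
[4:7]: 22
[5:8]: 25
[6:9]: 22

Max: 43 at [1:4]


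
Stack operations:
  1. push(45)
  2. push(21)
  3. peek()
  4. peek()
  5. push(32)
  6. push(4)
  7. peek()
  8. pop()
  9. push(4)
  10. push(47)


push(45) -> [45]
push(21) -> [45, 21]
peek()->21
peek()->21
push(32) -> [45, 21, 32]
push(4) -> [45, 21, 32, 4]
peek()->4
pop()->4, [45, 21, 32]
push(4) -> [45, 21, 32, 4]
push(47) -> [45, 21, 32, 4, 47]

Final stack: [45, 21, 32, 4, 47]


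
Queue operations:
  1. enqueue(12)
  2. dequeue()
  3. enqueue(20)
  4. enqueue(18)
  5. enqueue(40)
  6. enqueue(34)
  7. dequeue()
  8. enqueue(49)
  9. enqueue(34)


enqueue(12) -> [12]
dequeue()->12, []
enqueue(20) -> [20]
enqueue(18) -> [20, 18]
enqueue(40) -> [20, 18, 40]
enqueue(34) -> [20, 18, 40, 34]
dequeue()->20, [18, 40, 34]
enqueue(49) -> [18, 40, 34, 49]
enqueue(34) -> [18, 40, 34, 49, 34]

Final queue: [18, 40, 34, 49, 34]


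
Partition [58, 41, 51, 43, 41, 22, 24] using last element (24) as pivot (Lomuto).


Pivot: 24
  22 <= 24: swap -> [22, 41, 51, 43, 41, 58, 24]
Place pivot at 1: [22, 24, 51, 43, 41, 58, 41]

Partitioned: [22, 24, 51, 43, 41, 58, 41]


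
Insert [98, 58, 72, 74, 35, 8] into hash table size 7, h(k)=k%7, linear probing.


Insert 98: h=0 -> slot 0
Insert 58: h=2 -> slot 2
Insert 72: h=2, 1 probes -> slot 3
Insert 74: h=4 -> slot 4
Insert 35: h=0, 1 probes -> slot 1
Insert 8: h=1, 4 probes -> slot 5

Table: [98, 35, 58, 72, 74, 8, None]


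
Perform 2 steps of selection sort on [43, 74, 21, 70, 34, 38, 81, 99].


Initial: [43, 74, 21, 70, 34, 38, 81, 99]
Step 1: min=21 at 2
  Swap: [21, 74, 43, 70, 34, 38, 81, 99]
Step 2: min=34 at 4
  Swap: [21, 34, 43, 70, 74, 38, 81, 99]

After 2 steps: [21, 34, 43, 70, 74, 38, 81, 99]


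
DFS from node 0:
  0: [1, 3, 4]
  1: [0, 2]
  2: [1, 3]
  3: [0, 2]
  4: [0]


Visit 0, push [4, 3, 1]
Visit 1, push [2]
Visit 2, push [3]
Visit 3, push []
Visit 4, push []

DFS order: [0, 1, 2, 3, 4]


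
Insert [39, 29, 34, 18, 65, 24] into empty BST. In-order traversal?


Insert 39: root
Insert 29: L from 39
Insert 34: L from 39 -> R from 29
Insert 18: L from 39 -> L from 29
Insert 65: R from 39
Insert 24: L from 39 -> L from 29 -> R from 18

In-order: [18, 24, 29, 34, 39, 65]


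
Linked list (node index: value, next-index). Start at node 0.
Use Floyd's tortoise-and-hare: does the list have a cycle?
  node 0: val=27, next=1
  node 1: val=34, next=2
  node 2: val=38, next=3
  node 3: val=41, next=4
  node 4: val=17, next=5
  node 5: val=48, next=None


Floyd's tortoise (slow, +1) and hare (fast, +2):
  init: slow=0, fast=0
  step 1: slow=1, fast=2
  step 2: slow=2, fast=4
  step 3: fast 4->5->None, no cycle

Cycle: no


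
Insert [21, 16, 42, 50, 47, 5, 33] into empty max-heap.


Insert 21: [21]
Insert 16: [21, 16]
Insert 42: [42, 16, 21]
Insert 50: [50, 42, 21, 16]
Insert 47: [50, 47, 21, 16, 42]
Insert 5: [50, 47, 21, 16, 42, 5]
Insert 33: [50, 47, 33, 16, 42, 5, 21]

Final heap: [50, 47, 33, 16, 42, 5, 21]


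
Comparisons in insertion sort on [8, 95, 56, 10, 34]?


Algorithm: insertion sort
Input: [8, 95, 56, 10, 34]
Sorted: [8, 10, 34, 56, 95]

9


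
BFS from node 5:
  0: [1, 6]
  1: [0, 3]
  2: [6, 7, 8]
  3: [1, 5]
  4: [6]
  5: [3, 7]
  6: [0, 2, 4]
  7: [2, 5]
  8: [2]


Visit 5, enqueue [3, 7]
Visit 3, enqueue [1]
Visit 7, enqueue [2]
Visit 1, enqueue [0]
Visit 2, enqueue [6, 8]
Visit 0, enqueue []
Visit 6, enqueue [4]
Visit 8, enqueue []
Visit 4, enqueue []

BFS order: [5, 3, 7, 1, 2, 0, 6, 8, 4]


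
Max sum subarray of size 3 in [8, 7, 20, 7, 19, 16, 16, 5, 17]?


[0:3]: 35
[1:4]: 34
[2:5]: 46
[3:6]: 42
[4:7]: 51
[5:8]: 37
[6:9]: 38

Max: 51 at [4:7]


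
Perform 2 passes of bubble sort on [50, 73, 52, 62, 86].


Initial: [50, 73, 52, 62, 86]
Pass 1: [50, 52, 62, 73, 86] (2 swaps)
Pass 2: [50, 52, 62, 73, 86] (0 swaps)

After 2 passes: [50, 52, 62, 73, 86]


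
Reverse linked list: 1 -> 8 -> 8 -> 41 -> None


Step 1: curr=1, set curr.next=prev(None) | reversed so far: 1
Step 2: curr=8, set curr.next=prev(1) | reversed so far: 8 -> 1
Step 3: curr=8, set curr.next=prev(8) | reversed so far: 8 -> 8 -> 1
Step 4: curr=41, set curr.next=prev(8) | reversed so far: 41 -> 8 -> 8 -> 1

41 -> 8 -> 8 -> 1 -> None


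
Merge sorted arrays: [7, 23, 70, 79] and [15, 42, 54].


Take 7 from A
Take 15 from B
Take 23 from A
Take 42 from B
Take 54 from B

Merged: [7, 15, 23, 42, 54, 70, 79]


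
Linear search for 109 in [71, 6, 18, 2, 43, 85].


i=0: 71!=109
i=1: 6!=109
i=2: 18!=109
i=3: 2!=109
i=4: 43!=109
i=5: 85!=109

Not found, 6 comps


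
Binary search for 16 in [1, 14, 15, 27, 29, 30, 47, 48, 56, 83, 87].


Step 1: lo=0, hi=10, mid=5, val=30
Step 2: lo=0, hi=4, mid=2, val=15
Step 3: lo=3, hi=4, mid=3, val=27

Not found


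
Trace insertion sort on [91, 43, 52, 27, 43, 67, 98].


Initial: [91, 43, 52, 27, 43, 67, 98]
Insert 43: [43, 91, 52, 27, 43, 67, 98]
Insert 52: [43, 52, 91, 27, 43, 67, 98]
Insert 27: [27, 43, 52, 91, 43, 67, 98]
Insert 43: [27, 43, 43, 52, 91, 67, 98]
Insert 67: [27, 43, 43, 52, 67, 91, 98]
Insert 98: [27, 43, 43, 52, 67, 91, 98]

Sorted: [27, 43, 43, 52, 67, 91, 98]


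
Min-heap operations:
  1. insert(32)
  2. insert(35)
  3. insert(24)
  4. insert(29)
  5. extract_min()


insert(32) -> [32]
insert(35) -> [32, 35]
insert(24) -> [24, 35, 32]
insert(29) -> [24, 29, 32, 35]
extract_min()->24, [29, 35, 32]

Final heap: [29, 35, 32]


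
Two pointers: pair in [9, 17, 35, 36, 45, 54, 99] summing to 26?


lo=0(9)+hi=6(99)=108
lo=0(9)+hi=5(54)=63
lo=0(9)+hi=4(45)=54
lo=0(9)+hi=3(36)=45
lo=0(9)+hi=2(35)=44
lo=0(9)+hi=1(17)=26

Yes: 9+17=26


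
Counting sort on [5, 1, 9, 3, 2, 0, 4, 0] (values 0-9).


Input: [5, 1, 9, 3, 2, 0, 4, 0]
Counts: [2, 1, 1, 1, 1, 1, 0, 0, 0, 1]

Sorted: [0, 0, 1, 2, 3, 4, 5, 9]


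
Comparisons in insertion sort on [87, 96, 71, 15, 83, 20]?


Algorithm: insertion sort
Input: [87, 96, 71, 15, 83, 20]
Sorted: [15, 20, 71, 83, 87, 96]

14


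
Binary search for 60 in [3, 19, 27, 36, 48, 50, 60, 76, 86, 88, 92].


Step 1: lo=0, hi=10, mid=5, val=50
Step 2: lo=6, hi=10, mid=8, val=86
Step 3: lo=6, hi=7, mid=6, val=60

Found at index 6


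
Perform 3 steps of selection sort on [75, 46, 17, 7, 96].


Initial: [75, 46, 17, 7, 96]
Step 1: min=7 at 3
  Swap: [7, 46, 17, 75, 96]
Step 2: min=17 at 2
  Swap: [7, 17, 46, 75, 96]
Step 3: min=46 at 2
  Swap: [7, 17, 46, 75, 96]

After 3 steps: [7, 17, 46, 75, 96]


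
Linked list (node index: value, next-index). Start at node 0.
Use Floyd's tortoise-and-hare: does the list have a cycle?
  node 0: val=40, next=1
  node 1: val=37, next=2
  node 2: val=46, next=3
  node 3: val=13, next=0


Floyd's tortoise (slow, +1) and hare (fast, +2):
  init: slow=0, fast=0
  step 1: slow=1, fast=2
  step 2: slow=2, fast=0
  step 3: slow=3, fast=2
  step 4: slow=0, fast=0
  slow == fast at node 0: cycle detected

Cycle: yes


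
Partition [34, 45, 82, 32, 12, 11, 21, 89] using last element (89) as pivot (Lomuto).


Pivot: 89
  34 <= 89: advance i (no swap)
  45 <= 89: advance i (no swap)
  82 <= 89: advance i (no swap)
  32 <= 89: advance i (no swap)
  12 <= 89: advance i (no swap)
  11 <= 89: advance i (no swap)
  21 <= 89: advance i (no swap)
Place pivot at 7: [34, 45, 82, 32, 12, 11, 21, 89]

Partitioned: [34, 45, 82, 32, 12, 11, 21, 89]


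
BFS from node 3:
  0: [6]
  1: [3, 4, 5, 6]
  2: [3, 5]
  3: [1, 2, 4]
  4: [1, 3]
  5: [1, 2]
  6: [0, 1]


Visit 3, enqueue [1, 2, 4]
Visit 1, enqueue [5, 6]
Visit 2, enqueue []
Visit 4, enqueue []
Visit 5, enqueue []
Visit 6, enqueue [0]
Visit 0, enqueue []

BFS order: [3, 1, 2, 4, 5, 6, 0]


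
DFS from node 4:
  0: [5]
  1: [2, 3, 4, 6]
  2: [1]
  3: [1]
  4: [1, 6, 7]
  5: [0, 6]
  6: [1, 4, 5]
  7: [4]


Visit 4, push [7, 6, 1]
Visit 1, push [6, 3, 2]
Visit 2, push []
Visit 3, push []
Visit 6, push [5]
Visit 5, push [0]
Visit 0, push []
Visit 7, push []

DFS order: [4, 1, 2, 3, 6, 5, 0, 7]


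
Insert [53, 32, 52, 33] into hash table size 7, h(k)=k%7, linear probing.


Insert 53: h=4 -> slot 4
Insert 32: h=4, 1 probes -> slot 5
Insert 52: h=3 -> slot 3
Insert 33: h=5, 1 probes -> slot 6

Table: [None, None, None, 52, 53, 32, 33]


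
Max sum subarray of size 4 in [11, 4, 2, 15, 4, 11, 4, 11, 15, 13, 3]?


[0:4]: 32
[1:5]: 25
[2:6]: 32
[3:7]: 34
[4:8]: 30
[5:9]: 41
[6:10]: 43
[7:11]: 42

Max: 43 at [6:10]


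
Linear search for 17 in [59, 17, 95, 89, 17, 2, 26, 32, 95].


i=0: 59!=17
i=1: 17==17 found!

Found at 1, 2 comps


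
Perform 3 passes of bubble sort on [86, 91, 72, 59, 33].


Initial: [86, 91, 72, 59, 33]
Pass 1: [86, 72, 59, 33, 91] (3 swaps)
Pass 2: [72, 59, 33, 86, 91] (3 swaps)
Pass 3: [59, 33, 72, 86, 91] (2 swaps)

After 3 passes: [59, 33, 72, 86, 91]


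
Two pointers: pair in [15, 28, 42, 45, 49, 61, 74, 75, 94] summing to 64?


lo=0(15)+hi=8(94)=109
lo=0(15)+hi=7(75)=90
lo=0(15)+hi=6(74)=89
lo=0(15)+hi=5(61)=76
lo=0(15)+hi=4(49)=64

Yes: 15+49=64


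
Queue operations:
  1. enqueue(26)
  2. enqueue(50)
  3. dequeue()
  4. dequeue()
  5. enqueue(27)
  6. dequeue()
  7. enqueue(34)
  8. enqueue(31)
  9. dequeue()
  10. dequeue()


enqueue(26) -> [26]
enqueue(50) -> [26, 50]
dequeue()->26, [50]
dequeue()->50, []
enqueue(27) -> [27]
dequeue()->27, []
enqueue(34) -> [34]
enqueue(31) -> [34, 31]
dequeue()->34, [31]
dequeue()->31, []

Final queue: []


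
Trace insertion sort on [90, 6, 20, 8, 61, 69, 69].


Initial: [90, 6, 20, 8, 61, 69, 69]
Insert 6: [6, 90, 20, 8, 61, 69, 69]
Insert 20: [6, 20, 90, 8, 61, 69, 69]
Insert 8: [6, 8, 20, 90, 61, 69, 69]
Insert 61: [6, 8, 20, 61, 90, 69, 69]
Insert 69: [6, 8, 20, 61, 69, 90, 69]
Insert 69: [6, 8, 20, 61, 69, 69, 90]

Sorted: [6, 8, 20, 61, 69, 69, 90]


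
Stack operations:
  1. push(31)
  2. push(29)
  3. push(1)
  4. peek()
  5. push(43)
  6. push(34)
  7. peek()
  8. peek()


push(31) -> [31]
push(29) -> [31, 29]
push(1) -> [31, 29, 1]
peek()->1
push(43) -> [31, 29, 1, 43]
push(34) -> [31, 29, 1, 43, 34]
peek()->34
peek()->34

Final stack: [31, 29, 1, 43, 34]


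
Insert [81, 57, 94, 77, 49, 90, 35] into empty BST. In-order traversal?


Insert 81: root
Insert 57: L from 81
Insert 94: R from 81
Insert 77: L from 81 -> R from 57
Insert 49: L from 81 -> L from 57
Insert 90: R from 81 -> L from 94
Insert 35: L from 81 -> L from 57 -> L from 49

In-order: [35, 49, 57, 77, 81, 90, 94]


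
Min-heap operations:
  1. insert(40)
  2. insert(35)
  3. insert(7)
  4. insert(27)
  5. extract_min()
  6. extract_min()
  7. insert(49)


insert(40) -> [40]
insert(35) -> [35, 40]
insert(7) -> [7, 40, 35]
insert(27) -> [7, 27, 35, 40]
extract_min()->7, [27, 40, 35]
extract_min()->27, [35, 40]
insert(49) -> [35, 40, 49]

Final heap: [35, 40, 49]


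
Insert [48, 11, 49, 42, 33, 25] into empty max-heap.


Insert 48: [48]
Insert 11: [48, 11]
Insert 49: [49, 11, 48]
Insert 42: [49, 42, 48, 11]
Insert 33: [49, 42, 48, 11, 33]
Insert 25: [49, 42, 48, 11, 33, 25]

Final heap: [49, 42, 48, 11, 33, 25]


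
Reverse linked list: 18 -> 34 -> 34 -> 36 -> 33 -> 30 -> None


Step 1: curr=18, set curr.next=prev(None) | reversed so far: 18
Step 2: curr=34, set curr.next=prev(18) | reversed so far: 34 -> 18
Step 3: curr=34, set curr.next=prev(34) | reversed so far: 34 -> 34 -> 18
Step 4: curr=36, set curr.next=prev(34) | reversed so far: 36 -> 34 -> 34 -> 18
Step 5: curr=33, set curr.next=prev(36) | reversed so far: 33 -> 36 -> 34 -> 34 -> 18
Step 6: curr=30, set curr.next=prev(33) | reversed so far: 30 -> 33 -> 36 -> 34 -> 34 -> 18

30 -> 33 -> 36 -> 34 -> 34 -> 18 -> None


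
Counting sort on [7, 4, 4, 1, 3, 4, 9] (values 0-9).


Input: [7, 4, 4, 1, 3, 4, 9]
Counts: [0, 1, 0, 1, 3, 0, 0, 1, 0, 1]

Sorted: [1, 3, 4, 4, 4, 7, 9]


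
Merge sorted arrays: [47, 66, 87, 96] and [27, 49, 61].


Take 27 from B
Take 47 from A
Take 49 from B
Take 61 from B

Merged: [27, 47, 49, 61, 66, 87, 96]


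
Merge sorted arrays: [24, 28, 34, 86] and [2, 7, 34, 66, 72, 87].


Take 2 from B
Take 7 from B
Take 24 from A
Take 28 from A
Take 34 from A
Take 34 from B
Take 66 from B
Take 72 from B
Take 86 from A

Merged: [2, 7, 24, 28, 34, 34, 66, 72, 86, 87]


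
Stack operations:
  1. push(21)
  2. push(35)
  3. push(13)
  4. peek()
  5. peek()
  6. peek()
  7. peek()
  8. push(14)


push(21) -> [21]
push(35) -> [21, 35]
push(13) -> [21, 35, 13]
peek()->13
peek()->13
peek()->13
peek()->13
push(14) -> [21, 35, 13, 14]

Final stack: [21, 35, 13, 14]


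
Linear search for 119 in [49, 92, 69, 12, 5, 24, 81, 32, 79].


i=0: 49!=119
i=1: 92!=119
i=2: 69!=119
i=3: 12!=119
i=4: 5!=119
i=5: 24!=119
i=6: 81!=119
i=7: 32!=119
i=8: 79!=119

Not found, 9 comps


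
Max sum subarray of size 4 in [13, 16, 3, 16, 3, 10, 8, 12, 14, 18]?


[0:4]: 48
[1:5]: 38
[2:6]: 32
[3:7]: 37
[4:8]: 33
[5:9]: 44
[6:10]: 52

Max: 52 at [6:10]


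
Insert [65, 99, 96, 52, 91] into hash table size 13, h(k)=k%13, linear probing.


Insert 65: h=0 -> slot 0
Insert 99: h=8 -> slot 8
Insert 96: h=5 -> slot 5
Insert 52: h=0, 1 probes -> slot 1
Insert 91: h=0, 2 probes -> slot 2

Table: [65, 52, 91, None, None, 96, None, None, 99, None, None, None, None]


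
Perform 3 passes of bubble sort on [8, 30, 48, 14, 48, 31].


Initial: [8, 30, 48, 14, 48, 31]
Pass 1: [8, 30, 14, 48, 31, 48] (2 swaps)
Pass 2: [8, 14, 30, 31, 48, 48] (2 swaps)
Pass 3: [8, 14, 30, 31, 48, 48] (0 swaps)

After 3 passes: [8, 14, 30, 31, 48, 48]


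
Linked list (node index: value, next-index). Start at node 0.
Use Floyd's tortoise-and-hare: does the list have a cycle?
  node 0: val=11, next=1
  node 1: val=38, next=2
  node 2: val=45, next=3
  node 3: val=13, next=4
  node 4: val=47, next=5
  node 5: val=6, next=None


Floyd's tortoise (slow, +1) and hare (fast, +2):
  init: slow=0, fast=0
  step 1: slow=1, fast=2
  step 2: slow=2, fast=4
  step 3: fast 4->5->None, no cycle

Cycle: no


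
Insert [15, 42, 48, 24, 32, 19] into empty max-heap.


Insert 15: [15]
Insert 42: [42, 15]
Insert 48: [48, 15, 42]
Insert 24: [48, 24, 42, 15]
Insert 32: [48, 32, 42, 15, 24]
Insert 19: [48, 32, 42, 15, 24, 19]

Final heap: [48, 32, 42, 15, 24, 19]


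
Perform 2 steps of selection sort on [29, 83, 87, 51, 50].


Initial: [29, 83, 87, 51, 50]
Step 1: min=29 at 0
  Swap: [29, 83, 87, 51, 50]
Step 2: min=50 at 4
  Swap: [29, 50, 87, 51, 83]

After 2 steps: [29, 50, 87, 51, 83]


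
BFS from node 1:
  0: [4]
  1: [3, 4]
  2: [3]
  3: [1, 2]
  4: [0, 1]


Visit 1, enqueue [3, 4]
Visit 3, enqueue [2]
Visit 4, enqueue [0]
Visit 2, enqueue []
Visit 0, enqueue []

BFS order: [1, 3, 4, 2, 0]


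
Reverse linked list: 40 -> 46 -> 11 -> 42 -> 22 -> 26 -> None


Step 1: curr=40, set curr.next=prev(None) | reversed so far: 40
Step 2: curr=46, set curr.next=prev(40) | reversed so far: 46 -> 40
Step 3: curr=11, set curr.next=prev(46) | reversed so far: 11 -> 46 -> 40
Step 4: curr=42, set curr.next=prev(11) | reversed so far: 42 -> 11 -> 46 -> 40
Step 5: curr=22, set curr.next=prev(42) | reversed so far: 22 -> 42 -> 11 -> 46 -> 40
Step 6: curr=26, set curr.next=prev(22) | reversed so far: 26 -> 22 -> 42 -> 11 -> 46 -> 40

26 -> 22 -> 42 -> 11 -> 46 -> 40 -> None


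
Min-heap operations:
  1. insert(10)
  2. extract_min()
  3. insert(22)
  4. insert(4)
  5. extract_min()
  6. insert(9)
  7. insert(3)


insert(10) -> [10]
extract_min()->10, []
insert(22) -> [22]
insert(4) -> [4, 22]
extract_min()->4, [22]
insert(9) -> [9, 22]
insert(3) -> [3, 22, 9]

Final heap: [3, 22, 9]


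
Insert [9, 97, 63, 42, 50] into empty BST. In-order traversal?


Insert 9: root
Insert 97: R from 9
Insert 63: R from 9 -> L from 97
Insert 42: R from 9 -> L from 97 -> L from 63
Insert 50: R from 9 -> L from 97 -> L from 63 -> R from 42

In-order: [9, 42, 50, 63, 97]


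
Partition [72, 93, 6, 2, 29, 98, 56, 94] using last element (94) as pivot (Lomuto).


Pivot: 94
  72 <= 94: advance i (no swap)
  93 <= 94: advance i (no swap)
  6 <= 94: advance i (no swap)
  2 <= 94: advance i (no swap)
  29 <= 94: advance i (no swap)
  56 <= 94: swap -> [72, 93, 6, 2, 29, 56, 98, 94]
Place pivot at 6: [72, 93, 6, 2, 29, 56, 94, 98]

Partitioned: [72, 93, 6, 2, 29, 56, 94, 98]


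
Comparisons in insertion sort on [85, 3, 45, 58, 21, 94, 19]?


Algorithm: insertion sort
Input: [85, 3, 45, 58, 21, 94, 19]
Sorted: [3, 19, 21, 45, 58, 85, 94]

16


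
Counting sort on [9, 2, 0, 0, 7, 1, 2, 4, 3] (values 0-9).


Input: [9, 2, 0, 0, 7, 1, 2, 4, 3]
Counts: [2, 1, 2, 1, 1, 0, 0, 1, 0, 1]

Sorted: [0, 0, 1, 2, 2, 3, 4, 7, 9]


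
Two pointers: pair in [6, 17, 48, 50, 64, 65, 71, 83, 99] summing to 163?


lo=0(6)+hi=8(99)=105
lo=1(17)+hi=8(99)=116
lo=2(48)+hi=8(99)=147
lo=3(50)+hi=8(99)=149
lo=4(64)+hi=8(99)=163

Yes: 64+99=163


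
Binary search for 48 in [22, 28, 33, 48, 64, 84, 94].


Step 1: lo=0, hi=6, mid=3, val=48

Found at index 3


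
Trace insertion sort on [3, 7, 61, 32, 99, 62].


Initial: [3, 7, 61, 32, 99, 62]
Insert 7: [3, 7, 61, 32, 99, 62]
Insert 61: [3, 7, 61, 32, 99, 62]
Insert 32: [3, 7, 32, 61, 99, 62]
Insert 99: [3, 7, 32, 61, 99, 62]
Insert 62: [3, 7, 32, 61, 62, 99]

Sorted: [3, 7, 32, 61, 62, 99]


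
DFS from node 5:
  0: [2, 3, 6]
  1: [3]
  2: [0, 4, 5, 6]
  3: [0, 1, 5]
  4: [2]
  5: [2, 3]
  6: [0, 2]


Visit 5, push [3, 2]
Visit 2, push [6, 4, 0]
Visit 0, push [6, 3]
Visit 3, push [1]
Visit 1, push []
Visit 6, push []
Visit 4, push []

DFS order: [5, 2, 0, 3, 1, 6, 4]


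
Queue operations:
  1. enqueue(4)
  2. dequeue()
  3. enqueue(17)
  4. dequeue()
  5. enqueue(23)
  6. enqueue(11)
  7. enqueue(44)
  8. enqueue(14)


enqueue(4) -> [4]
dequeue()->4, []
enqueue(17) -> [17]
dequeue()->17, []
enqueue(23) -> [23]
enqueue(11) -> [23, 11]
enqueue(44) -> [23, 11, 44]
enqueue(14) -> [23, 11, 44, 14]

Final queue: [23, 11, 44, 14]


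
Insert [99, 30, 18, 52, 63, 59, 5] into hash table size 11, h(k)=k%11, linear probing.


Insert 99: h=0 -> slot 0
Insert 30: h=8 -> slot 8
Insert 18: h=7 -> slot 7
Insert 52: h=8, 1 probes -> slot 9
Insert 63: h=8, 2 probes -> slot 10
Insert 59: h=4 -> slot 4
Insert 5: h=5 -> slot 5

Table: [99, None, None, None, 59, 5, None, 18, 30, 52, 63]


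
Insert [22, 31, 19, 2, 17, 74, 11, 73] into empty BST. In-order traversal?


Insert 22: root
Insert 31: R from 22
Insert 19: L from 22
Insert 2: L from 22 -> L from 19
Insert 17: L from 22 -> L from 19 -> R from 2
Insert 74: R from 22 -> R from 31
Insert 11: L from 22 -> L from 19 -> R from 2 -> L from 17
Insert 73: R from 22 -> R from 31 -> L from 74

In-order: [2, 11, 17, 19, 22, 31, 73, 74]


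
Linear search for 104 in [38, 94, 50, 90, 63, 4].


i=0: 38!=104
i=1: 94!=104
i=2: 50!=104
i=3: 90!=104
i=4: 63!=104
i=5: 4!=104

Not found, 6 comps


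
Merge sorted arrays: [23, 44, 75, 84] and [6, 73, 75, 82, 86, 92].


Take 6 from B
Take 23 from A
Take 44 from A
Take 73 from B
Take 75 from A
Take 75 from B
Take 82 from B
Take 84 from A

Merged: [6, 23, 44, 73, 75, 75, 82, 84, 86, 92]


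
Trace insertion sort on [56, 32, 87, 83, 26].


Initial: [56, 32, 87, 83, 26]
Insert 32: [32, 56, 87, 83, 26]
Insert 87: [32, 56, 87, 83, 26]
Insert 83: [32, 56, 83, 87, 26]
Insert 26: [26, 32, 56, 83, 87]

Sorted: [26, 32, 56, 83, 87]


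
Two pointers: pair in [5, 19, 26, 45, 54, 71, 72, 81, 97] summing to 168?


lo=0(5)+hi=8(97)=102
lo=1(19)+hi=8(97)=116
lo=2(26)+hi=8(97)=123
lo=3(45)+hi=8(97)=142
lo=4(54)+hi=8(97)=151
lo=5(71)+hi=8(97)=168

Yes: 71+97=168


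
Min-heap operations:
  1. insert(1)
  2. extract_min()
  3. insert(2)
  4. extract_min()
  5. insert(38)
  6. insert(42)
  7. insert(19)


insert(1) -> [1]
extract_min()->1, []
insert(2) -> [2]
extract_min()->2, []
insert(38) -> [38]
insert(42) -> [38, 42]
insert(19) -> [19, 42, 38]

Final heap: [19, 42, 38]


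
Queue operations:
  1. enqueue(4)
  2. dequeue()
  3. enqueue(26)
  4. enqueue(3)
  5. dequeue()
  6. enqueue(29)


enqueue(4) -> [4]
dequeue()->4, []
enqueue(26) -> [26]
enqueue(3) -> [26, 3]
dequeue()->26, [3]
enqueue(29) -> [3, 29]

Final queue: [3, 29]


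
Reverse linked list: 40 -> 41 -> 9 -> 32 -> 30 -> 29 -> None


Step 1: curr=40, set curr.next=prev(None) | reversed so far: 40
Step 2: curr=41, set curr.next=prev(40) | reversed so far: 41 -> 40
Step 3: curr=9, set curr.next=prev(41) | reversed so far: 9 -> 41 -> 40
Step 4: curr=32, set curr.next=prev(9) | reversed so far: 32 -> 9 -> 41 -> 40
Step 5: curr=30, set curr.next=prev(32) | reversed so far: 30 -> 32 -> 9 -> 41 -> 40
Step 6: curr=29, set curr.next=prev(30) | reversed so far: 29 -> 30 -> 32 -> 9 -> 41 -> 40

29 -> 30 -> 32 -> 9 -> 41 -> 40 -> None


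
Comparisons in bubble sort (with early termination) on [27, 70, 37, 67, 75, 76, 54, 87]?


Algorithm: bubble sort (with early termination)
Input: [27, 70, 37, 67, 75, 76, 54, 87]
Sorted: [27, 37, 54, 67, 70, 75, 76, 87]

25


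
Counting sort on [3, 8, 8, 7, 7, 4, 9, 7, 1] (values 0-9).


Input: [3, 8, 8, 7, 7, 4, 9, 7, 1]
Counts: [0, 1, 0, 1, 1, 0, 0, 3, 2, 1]

Sorted: [1, 3, 4, 7, 7, 7, 8, 8, 9]


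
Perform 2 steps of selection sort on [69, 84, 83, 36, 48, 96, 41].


Initial: [69, 84, 83, 36, 48, 96, 41]
Step 1: min=36 at 3
  Swap: [36, 84, 83, 69, 48, 96, 41]
Step 2: min=41 at 6
  Swap: [36, 41, 83, 69, 48, 96, 84]

After 2 steps: [36, 41, 83, 69, 48, 96, 84]


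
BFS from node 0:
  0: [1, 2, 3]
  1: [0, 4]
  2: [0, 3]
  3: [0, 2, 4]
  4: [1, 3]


Visit 0, enqueue [1, 2, 3]
Visit 1, enqueue [4]
Visit 2, enqueue []
Visit 3, enqueue []
Visit 4, enqueue []

BFS order: [0, 1, 2, 3, 4]


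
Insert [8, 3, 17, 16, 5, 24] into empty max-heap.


Insert 8: [8]
Insert 3: [8, 3]
Insert 17: [17, 3, 8]
Insert 16: [17, 16, 8, 3]
Insert 5: [17, 16, 8, 3, 5]
Insert 24: [24, 16, 17, 3, 5, 8]

Final heap: [24, 16, 17, 3, 5, 8]


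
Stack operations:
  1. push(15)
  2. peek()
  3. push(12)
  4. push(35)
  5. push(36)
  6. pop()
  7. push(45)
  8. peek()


push(15) -> [15]
peek()->15
push(12) -> [15, 12]
push(35) -> [15, 12, 35]
push(36) -> [15, 12, 35, 36]
pop()->36, [15, 12, 35]
push(45) -> [15, 12, 35, 45]
peek()->45

Final stack: [15, 12, 35, 45]


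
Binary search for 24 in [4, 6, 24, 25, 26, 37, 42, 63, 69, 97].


Step 1: lo=0, hi=9, mid=4, val=26
Step 2: lo=0, hi=3, mid=1, val=6
Step 3: lo=2, hi=3, mid=2, val=24

Found at index 2


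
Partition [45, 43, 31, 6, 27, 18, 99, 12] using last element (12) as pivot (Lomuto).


Pivot: 12
  6 <= 12: swap -> [6, 43, 31, 45, 27, 18, 99, 12]
Place pivot at 1: [6, 12, 31, 45, 27, 18, 99, 43]

Partitioned: [6, 12, 31, 45, 27, 18, 99, 43]
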